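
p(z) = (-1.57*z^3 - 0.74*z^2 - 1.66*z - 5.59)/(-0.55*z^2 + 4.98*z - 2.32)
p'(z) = (1.1*z - 4.98)*(-1.57*z^3 - 0.74*z^2 - 1.66*z - 5.59)/(-0.55*z^2 + 4.98*z - 2.32)^2 + (-4.71*z^2 - 1.48*z - 1.66)/(-0.55*z^2 + 4.98*z - 2.32)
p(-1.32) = 0.11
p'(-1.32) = 0.87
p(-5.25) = -4.81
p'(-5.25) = 1.65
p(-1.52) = -0.07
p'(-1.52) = 0.88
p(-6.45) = -6.90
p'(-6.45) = 1.83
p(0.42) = 20.08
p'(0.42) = 288.33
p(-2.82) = -1.37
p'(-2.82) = 1.15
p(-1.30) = 0.13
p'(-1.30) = 0.88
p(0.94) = -4.86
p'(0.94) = 6.37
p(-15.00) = -25.66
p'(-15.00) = 2.43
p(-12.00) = -18.55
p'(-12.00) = 2.30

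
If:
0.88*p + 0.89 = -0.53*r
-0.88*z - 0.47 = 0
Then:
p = -0.602272727272727*r - 1.01136363636364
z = -0.53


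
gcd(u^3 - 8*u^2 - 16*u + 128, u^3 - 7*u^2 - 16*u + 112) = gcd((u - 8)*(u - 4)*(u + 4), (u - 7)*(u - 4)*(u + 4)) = u^2 - 16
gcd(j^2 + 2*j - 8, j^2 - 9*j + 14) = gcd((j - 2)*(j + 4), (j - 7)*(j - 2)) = j - 2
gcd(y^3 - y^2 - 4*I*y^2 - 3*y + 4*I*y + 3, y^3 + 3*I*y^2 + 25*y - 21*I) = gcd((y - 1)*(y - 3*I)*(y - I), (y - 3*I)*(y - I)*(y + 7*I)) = y^2 - 4*I*y - 3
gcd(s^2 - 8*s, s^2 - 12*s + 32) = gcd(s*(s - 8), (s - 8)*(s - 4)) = s - 8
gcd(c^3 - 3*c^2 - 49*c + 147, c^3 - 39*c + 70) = c + 7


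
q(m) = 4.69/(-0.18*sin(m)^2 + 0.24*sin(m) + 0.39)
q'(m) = 4.69*(0.36*sin(m)*cos(m) - 0.24*cos(m))/(-0.18*sin(m)^2 + 0.24*sin(m) + 0.39)^2 = (1.6884*sin(m) - 1.1256)*cos(m)/(-0.18*sin(m)^2 + 0.24*sin(m) + 0.39)^2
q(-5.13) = 10.22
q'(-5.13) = 0.80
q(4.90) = -240.18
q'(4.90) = -1361.96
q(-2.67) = 19.24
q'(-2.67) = 28.36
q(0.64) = 10.00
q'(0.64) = -0.43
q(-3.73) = 10.03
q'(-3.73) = 0.72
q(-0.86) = 44.78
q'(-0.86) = -143.04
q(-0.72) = 30.56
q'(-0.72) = -71.45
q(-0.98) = 70.49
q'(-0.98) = -318.11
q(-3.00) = 13.30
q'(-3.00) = 10.86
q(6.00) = 15.18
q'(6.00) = -16.08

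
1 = 1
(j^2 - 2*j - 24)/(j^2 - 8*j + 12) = (j + 4)/(j - 2)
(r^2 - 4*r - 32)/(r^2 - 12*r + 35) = (r^2 - 4*r - 32)/(r^2 - 12*r + 35)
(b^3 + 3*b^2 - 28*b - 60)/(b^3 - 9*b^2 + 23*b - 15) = (b^2 + 8*b + 12)/(b^2 - 4*b + 3)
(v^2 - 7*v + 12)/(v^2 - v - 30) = (-v^2 + 7*v - 12)/(-v^2 + v + 30)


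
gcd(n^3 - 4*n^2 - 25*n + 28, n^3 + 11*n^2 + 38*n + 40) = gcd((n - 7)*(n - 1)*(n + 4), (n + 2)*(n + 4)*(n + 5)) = n + 4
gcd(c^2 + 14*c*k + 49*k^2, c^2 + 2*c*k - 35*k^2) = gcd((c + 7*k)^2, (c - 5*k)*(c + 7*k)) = c + 7*k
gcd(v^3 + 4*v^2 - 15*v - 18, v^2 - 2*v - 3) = v^2 - 2*v - 3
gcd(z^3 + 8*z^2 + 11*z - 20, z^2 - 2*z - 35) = z + 5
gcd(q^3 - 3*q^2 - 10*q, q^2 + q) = q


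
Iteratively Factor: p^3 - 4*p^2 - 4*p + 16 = (p - 2)*(p^2 - 2*p - 8) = (p - 2)*(p + 2)*(p - 4)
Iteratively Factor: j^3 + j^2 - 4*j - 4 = (j + 1)*(j^2 - 4) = (j - 2)*(j + 1)*(j + 2)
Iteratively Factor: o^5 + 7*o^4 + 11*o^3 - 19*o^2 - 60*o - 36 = (o + 3)*(o^4 + 4*o^3 - o^2 - 16*o - 12) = (o + 3)^2*(o^3 + o^2 - 4*o - 4) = (o - 2)*(o + 3)^2*(o^2 + 3*o + 2) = (o - 2)*(o + 1)*(o + 3)^2*(o + 2)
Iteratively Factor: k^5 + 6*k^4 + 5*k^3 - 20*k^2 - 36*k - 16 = (k + 2)*(k^4 + 4*k^3 - 3*k^2 - 14*k - 8) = (k + 1)*(k + 2)*(k^3 + 3*k^2 - 6*k - 8) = (k - 2)*(k + 1)*(k + 2)*(k^2 + 5*k + 4) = (k - 2)*(k + 1)*(k + 2)*(k + 4)*(k + 1)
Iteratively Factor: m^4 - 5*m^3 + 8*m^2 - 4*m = (m - 2)*(m^3 - 3*m^2 + 2*m) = (m - 2)*(m - 1)*(m^2 - 2*m) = m*(m - 2)*(m - 1)*(m - 2)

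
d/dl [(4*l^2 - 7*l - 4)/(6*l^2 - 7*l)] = 2*(7*l^2 + 24*l - 14)/(l^2*(36*l^2 - 84*l + 49))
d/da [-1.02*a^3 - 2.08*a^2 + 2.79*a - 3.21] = -3.06*a^2 - 4.16*a + 2.79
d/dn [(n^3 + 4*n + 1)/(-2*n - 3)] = (-4*n^3 - 9*n^2 - 10)/(4*n^2 + 12*n + 9)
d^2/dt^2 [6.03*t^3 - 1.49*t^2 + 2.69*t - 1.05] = 36.18*t - 2.98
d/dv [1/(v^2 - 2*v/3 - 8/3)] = 6*(1 - 3*v)/(-3*v^2 + 2*v + 8)^2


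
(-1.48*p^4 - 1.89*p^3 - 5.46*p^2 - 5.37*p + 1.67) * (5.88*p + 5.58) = -8.7024*p^5 - 19.3716*p^4 - 42.651*p^3 - 62.0424*p^2 - 20.145*p + 9.3186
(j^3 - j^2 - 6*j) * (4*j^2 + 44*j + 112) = 4*j^5 + 40*j^4 + 44*j^3 - 376*j^2 - 672*j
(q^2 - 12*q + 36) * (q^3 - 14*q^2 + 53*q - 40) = q^5 - 26*q^4 + 257*q^3 - 1180*q^2 + 2388*q - 1440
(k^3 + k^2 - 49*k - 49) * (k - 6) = k^4 - 5*k^3 - 55*k^2 + 245*k + 294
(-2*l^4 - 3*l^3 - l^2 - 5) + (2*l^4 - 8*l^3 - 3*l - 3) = -11*l^3 - l^2 - 3*l - 8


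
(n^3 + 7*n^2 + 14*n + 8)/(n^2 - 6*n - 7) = (n^2 + 6*n + 8)/(n - 7)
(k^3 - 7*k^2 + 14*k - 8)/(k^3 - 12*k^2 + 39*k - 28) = (k - 2)/(k - 7)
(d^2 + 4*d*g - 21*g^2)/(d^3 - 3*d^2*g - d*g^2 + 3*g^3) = (d + 7*g)/(d^2 - g^2)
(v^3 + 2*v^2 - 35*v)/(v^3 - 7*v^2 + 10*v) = (v + 7)/(v - 2)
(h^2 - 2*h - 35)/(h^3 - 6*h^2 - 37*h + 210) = (h + 5)/(h^2 + h - 30)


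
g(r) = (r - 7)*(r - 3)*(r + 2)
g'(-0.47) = 9.18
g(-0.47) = 39.66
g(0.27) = 41.71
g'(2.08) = -19.30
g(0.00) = 42.00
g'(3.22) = -19.41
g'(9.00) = 100.00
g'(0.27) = -3.10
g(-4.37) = -198.60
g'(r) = (r - 7)*(r - 3) + (r - 7)*(r + 2) + (r - 3)*(r + 2)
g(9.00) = 132.00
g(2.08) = 18.47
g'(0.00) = 1.00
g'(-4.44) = 131.18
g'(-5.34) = 171.99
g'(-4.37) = 128.21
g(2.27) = 14.74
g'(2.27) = -19.86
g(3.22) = -4.34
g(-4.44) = -207.68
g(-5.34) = -343.74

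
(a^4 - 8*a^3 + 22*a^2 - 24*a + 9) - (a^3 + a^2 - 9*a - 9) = a^4 - 9*a^3 + 21*a^2 - 15*a + 18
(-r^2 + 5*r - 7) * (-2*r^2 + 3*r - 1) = 2*r^4 - 13*r^3 + 30*r^2 - 26*r + 7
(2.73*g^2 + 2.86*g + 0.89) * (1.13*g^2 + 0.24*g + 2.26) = 3.0849*g^4 + 3.887*g^3 + 7.8619*g^2 + 6.6772*g + 2.0114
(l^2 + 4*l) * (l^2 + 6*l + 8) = l^4 + 10*l^3 + 32*l^2 + 32*l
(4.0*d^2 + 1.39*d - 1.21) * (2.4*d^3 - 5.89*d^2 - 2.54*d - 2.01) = 9.6*d^5 - 20.224*d^4 - 21.2511*d^3 - 4.4437*d^2 + 0.279500000000001*d + 2.4321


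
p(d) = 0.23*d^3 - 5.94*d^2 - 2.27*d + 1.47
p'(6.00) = -48.71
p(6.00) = -176.31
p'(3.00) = -31.70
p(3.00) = -52.59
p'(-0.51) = 3.97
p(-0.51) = 1.05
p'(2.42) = -26.98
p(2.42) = -35.55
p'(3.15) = -32.85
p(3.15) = -57.43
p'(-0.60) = 5.11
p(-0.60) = 0.64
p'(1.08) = -14.30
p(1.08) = -7.62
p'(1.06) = -14.09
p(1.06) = -7.34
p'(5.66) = -47.41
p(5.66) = -159.97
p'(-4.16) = 59.09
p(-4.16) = -108.44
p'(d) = 0.69*d^2 - 11.88*d - 2.27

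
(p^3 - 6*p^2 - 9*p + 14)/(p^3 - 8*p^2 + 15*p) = (p^3 - 6*p^2 - 9*p + 14)/(p*(p^2 - 8*p + 15))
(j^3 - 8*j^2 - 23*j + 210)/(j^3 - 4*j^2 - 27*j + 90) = (j - 7)/(j - 3)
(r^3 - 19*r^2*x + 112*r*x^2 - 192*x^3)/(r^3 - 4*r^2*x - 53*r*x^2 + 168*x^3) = (r - 8*x)/(r + 7*x)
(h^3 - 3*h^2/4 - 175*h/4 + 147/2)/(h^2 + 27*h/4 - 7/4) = (4*h^2 - 31*h + 42)/(4*h - 1)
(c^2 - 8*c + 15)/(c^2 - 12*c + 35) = (c - 3)/(c - 7)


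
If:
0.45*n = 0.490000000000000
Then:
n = 1.09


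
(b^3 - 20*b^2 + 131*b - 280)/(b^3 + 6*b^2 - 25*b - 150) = (b^2 - 15*b + 56)/(b^2 + 11*b + 30)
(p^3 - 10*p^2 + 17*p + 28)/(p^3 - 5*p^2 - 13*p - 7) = (p - 4)/(p + 1)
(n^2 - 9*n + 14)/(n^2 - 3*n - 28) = (n - 2)/(n + 4)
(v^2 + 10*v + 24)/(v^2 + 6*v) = (v + 4)/v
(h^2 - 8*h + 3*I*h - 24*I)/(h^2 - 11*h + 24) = (h + 3*I)/(h - 3)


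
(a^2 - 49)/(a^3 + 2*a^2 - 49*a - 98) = 1/(a + 2)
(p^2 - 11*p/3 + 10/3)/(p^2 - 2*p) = (p - 5/3)/p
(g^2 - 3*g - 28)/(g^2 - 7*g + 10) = (g^2 - 3*g - 28)/(g^2 - 7*g + 10)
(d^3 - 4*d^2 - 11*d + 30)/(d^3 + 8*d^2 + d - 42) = (d - 5)/(d + 7)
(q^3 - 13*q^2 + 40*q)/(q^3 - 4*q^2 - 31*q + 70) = q*(q^2 - 13*q + 40)/(q^3 - 4*q^2 - 31*q + 70)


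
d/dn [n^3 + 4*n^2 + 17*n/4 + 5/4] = 3*n^2 + 8*n + 17/4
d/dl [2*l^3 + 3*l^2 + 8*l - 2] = 6*l^2 + 6*l + 8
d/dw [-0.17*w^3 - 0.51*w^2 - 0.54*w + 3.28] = -0.51*w^2 - 1.02*w - 0.54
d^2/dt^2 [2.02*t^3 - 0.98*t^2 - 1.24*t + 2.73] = 12.12*t - 1.96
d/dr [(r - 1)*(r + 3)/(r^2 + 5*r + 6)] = 3/(r^2 + 4*r + 4)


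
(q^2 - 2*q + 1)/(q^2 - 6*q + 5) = (q - 1)/(q - 5)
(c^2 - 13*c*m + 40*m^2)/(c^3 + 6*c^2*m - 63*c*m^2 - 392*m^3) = (c - 5*m)/(c^2 + 14*c*m + 49*m^2)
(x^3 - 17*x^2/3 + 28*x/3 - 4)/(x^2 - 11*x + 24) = (3*x^2 - 8*x + 4)/(3*(x - 8))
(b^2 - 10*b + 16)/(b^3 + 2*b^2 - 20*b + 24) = (b - 8)/(b^2 + 4*b - 12)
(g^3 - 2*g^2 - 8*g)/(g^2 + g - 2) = g*(g - 4)/(g - 1)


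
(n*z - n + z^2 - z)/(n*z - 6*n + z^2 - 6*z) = (z - 1)/(z - 6)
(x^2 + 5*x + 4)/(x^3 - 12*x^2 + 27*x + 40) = (x + 4)/(x^2 - 13*x + 40)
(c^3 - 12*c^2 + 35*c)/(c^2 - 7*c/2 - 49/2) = 2*c*(c - 5)/(2*c + 7)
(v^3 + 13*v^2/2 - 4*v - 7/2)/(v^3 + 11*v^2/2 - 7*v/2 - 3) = (v + 7)/(v + 6)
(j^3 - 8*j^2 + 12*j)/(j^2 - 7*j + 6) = j*(j - 2)/(j - 1)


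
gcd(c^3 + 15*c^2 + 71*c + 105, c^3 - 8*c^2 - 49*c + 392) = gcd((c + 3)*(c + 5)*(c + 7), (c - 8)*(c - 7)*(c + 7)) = c + 7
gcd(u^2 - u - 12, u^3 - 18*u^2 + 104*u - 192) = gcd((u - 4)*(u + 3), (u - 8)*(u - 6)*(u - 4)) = u - 4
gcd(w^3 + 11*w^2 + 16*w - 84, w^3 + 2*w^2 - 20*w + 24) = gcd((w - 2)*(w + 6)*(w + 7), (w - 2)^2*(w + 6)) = w^2 + 4*w - 12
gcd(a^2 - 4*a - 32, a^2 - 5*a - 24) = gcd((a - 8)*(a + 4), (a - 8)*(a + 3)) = a - 8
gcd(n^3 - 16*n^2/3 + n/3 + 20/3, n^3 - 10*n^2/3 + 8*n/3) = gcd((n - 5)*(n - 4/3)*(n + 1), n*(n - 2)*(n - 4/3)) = n - 4/3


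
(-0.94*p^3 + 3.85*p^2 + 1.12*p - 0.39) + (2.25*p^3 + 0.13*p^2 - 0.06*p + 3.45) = 1.31*p^3 + 3.98*p^2 + 1.06*p + 3.06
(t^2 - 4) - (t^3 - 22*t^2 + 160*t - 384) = -t^3 + 23*t^2 - 160*t + 380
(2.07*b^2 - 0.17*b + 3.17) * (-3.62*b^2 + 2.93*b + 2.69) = -7.4934*b^4 + 6.6805*b^3 - 6.4052*b^2 + 8.8308*b + 8.5273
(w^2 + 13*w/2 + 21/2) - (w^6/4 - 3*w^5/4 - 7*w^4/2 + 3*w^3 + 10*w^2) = -w^6/4 + 3*w^5/4 + 7*w^4/2 - 3*w^3 - 9*w^2 + 13*w/2 + 21/2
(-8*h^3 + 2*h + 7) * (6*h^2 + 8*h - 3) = -48*h^5 - 64*h^4 + 36*h^3 + 58*h^2 + 50*h - 21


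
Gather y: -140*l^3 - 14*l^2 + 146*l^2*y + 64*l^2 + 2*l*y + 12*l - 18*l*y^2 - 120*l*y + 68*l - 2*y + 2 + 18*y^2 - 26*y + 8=-140*l^3 + 50*l^2 + 80*l + y^2*(18 - 18*l) + y*(146*l^2 - 118*l - 28) + 10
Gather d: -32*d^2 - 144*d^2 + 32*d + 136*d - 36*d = -176*d^2 + 132*d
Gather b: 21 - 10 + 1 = 12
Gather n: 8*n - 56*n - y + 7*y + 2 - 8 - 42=-48*n + 6*y - 48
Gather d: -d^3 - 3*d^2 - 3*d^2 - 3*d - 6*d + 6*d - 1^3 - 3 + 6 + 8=-d^3 - 6*d^2 - 3*d + 10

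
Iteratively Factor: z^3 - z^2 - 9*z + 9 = (z - 1)*(z^2 - 9) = (z - 1)*(z + 3)*(z - 3)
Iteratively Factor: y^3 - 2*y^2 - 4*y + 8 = (y - 2)*(y^2 - 4) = (y - 2)^2*(y + 2)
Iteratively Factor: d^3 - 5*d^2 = (d - 5)*(d^2) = d*(d - 5)*(d)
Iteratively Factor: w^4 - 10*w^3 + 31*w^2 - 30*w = (w - 3)*(w^3 - 7*w^2 + 10*w) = w*(w - 3)*(w^2 - 7*w + 10) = w*(w - 5)*(w - 3)*(w - 2)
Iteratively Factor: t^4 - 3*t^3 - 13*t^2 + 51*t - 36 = (t + 4)*(t^3 - 7*t^2 + 15*t - 9) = (t - 3)*(t + 4)*(t^2 - 4*t + 3) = (t - 3)*(t - 1)*(t + 4)*(t - 3)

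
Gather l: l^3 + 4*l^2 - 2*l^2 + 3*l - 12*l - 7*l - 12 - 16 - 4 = l^3 + 2*l^2 - 16*l - 32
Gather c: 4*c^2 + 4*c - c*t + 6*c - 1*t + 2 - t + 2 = 4*c^2 + c*(10 - t) - 2*t + 4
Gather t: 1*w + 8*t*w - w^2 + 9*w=8*t*w - w^2 + 10*w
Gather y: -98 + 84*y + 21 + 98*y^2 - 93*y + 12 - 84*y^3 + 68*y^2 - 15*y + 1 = -84*y^3 + 166*y^2 - 24*y - 64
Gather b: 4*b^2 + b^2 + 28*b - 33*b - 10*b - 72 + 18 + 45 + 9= 5*b^2 - 15*b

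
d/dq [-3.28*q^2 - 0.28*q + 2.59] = -6.56*q - 0.28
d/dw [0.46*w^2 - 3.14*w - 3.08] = 0.92*w - 3.14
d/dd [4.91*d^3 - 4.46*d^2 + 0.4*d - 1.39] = 14.73*d^2 - 8.92*d + 0.4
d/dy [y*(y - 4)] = 2*y - 4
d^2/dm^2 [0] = 0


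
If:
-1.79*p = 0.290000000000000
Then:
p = -0.16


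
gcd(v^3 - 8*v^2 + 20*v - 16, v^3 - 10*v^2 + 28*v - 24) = v^2 - 4*v + 4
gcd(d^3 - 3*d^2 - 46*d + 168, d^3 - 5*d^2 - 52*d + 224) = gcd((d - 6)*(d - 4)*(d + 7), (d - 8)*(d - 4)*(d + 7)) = d^2 + 3*d - 28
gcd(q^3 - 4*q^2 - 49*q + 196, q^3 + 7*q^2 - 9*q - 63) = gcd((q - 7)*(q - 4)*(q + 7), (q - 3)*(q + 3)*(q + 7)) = q + 7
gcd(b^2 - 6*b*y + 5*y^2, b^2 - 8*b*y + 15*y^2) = -b + 5*y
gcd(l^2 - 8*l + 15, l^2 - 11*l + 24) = l - 3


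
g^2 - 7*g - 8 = (g - 8)*(g + 1)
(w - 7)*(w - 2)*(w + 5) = w^3 - 4*w^2 - 31*w + 70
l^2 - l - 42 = (l - 7)*(l + 6)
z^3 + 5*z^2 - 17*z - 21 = (z - 3)*(z + 1)*(z + 7)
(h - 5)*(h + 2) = h^2 - 3*h - 10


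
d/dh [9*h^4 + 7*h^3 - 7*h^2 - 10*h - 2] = 36*h^3 + 21*h^2 - 14*h - 10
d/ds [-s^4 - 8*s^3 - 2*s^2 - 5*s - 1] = -4*s^3 - 24*s^2 - 4*s - 5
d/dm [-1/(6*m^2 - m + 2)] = (12*m - 1)/(6*m^2 - m + 2)^2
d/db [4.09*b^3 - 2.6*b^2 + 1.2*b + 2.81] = 12.27*b^2 - 5.2*b + 1.2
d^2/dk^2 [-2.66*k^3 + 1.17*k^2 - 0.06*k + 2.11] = 2.34 - 15.96*k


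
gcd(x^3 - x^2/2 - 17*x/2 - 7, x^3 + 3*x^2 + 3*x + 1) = x + 1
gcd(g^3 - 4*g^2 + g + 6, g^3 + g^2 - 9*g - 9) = g^2 - 2*g - 3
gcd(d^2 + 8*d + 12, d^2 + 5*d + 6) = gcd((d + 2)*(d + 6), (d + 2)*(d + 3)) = d + 2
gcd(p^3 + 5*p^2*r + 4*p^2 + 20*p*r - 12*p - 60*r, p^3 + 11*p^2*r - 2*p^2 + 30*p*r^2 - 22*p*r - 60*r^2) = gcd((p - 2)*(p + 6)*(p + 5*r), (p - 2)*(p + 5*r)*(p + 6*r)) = p^2 + 5*p*r - 2*p - 10*r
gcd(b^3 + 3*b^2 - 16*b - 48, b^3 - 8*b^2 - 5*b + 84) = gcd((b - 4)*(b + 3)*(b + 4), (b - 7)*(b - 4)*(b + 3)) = b^2 - b - 12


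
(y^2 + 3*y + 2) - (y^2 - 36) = 3*y + 38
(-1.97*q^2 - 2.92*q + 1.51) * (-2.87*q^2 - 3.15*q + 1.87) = 5.6539*q^4 + 14.5859*q^3 + 1.1804*q^2 - 10.2169*q + 2.8237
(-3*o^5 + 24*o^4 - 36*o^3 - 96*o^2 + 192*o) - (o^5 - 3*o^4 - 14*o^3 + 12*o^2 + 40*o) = -4*o^5 + 27*o^4 - 22*o^3 - 108*o^2 + 152*o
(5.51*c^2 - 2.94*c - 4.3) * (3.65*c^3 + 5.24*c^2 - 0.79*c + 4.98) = 20.1115*c^5 + 18.1414*c^4 - 35.4535*c^3 + 7.2304*c^2 - 11.2442*c - 21.414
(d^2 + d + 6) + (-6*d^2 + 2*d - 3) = -5*d^2 + 3*d + 3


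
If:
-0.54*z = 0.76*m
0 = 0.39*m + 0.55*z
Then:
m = 0.00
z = 0.00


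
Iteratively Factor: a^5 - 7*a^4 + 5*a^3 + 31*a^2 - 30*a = (a - 3)*(a^4 - 4*a^3 - 7*a^2 + 10*a) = (a - 3)*(a + 2)*(a^3 - 6*a^2 + 5*a) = (a - 5)*(a - 3)*(a + 2)*(a^2 - a) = (a - 5)*(a - 3)*(a - 1)*(a + 2)*(a)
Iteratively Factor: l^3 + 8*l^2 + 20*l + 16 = (l + 2)*(l^2 + 6*l + 8) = (l + 2)^2*(l + 4)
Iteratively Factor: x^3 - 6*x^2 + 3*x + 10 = (x - 5)*(x^2 - x - 2) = (x - 5)*(x + 1)*(x - 2)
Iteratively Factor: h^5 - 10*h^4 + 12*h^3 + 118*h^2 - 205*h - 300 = (h + 3)*(h^4 - 13*h^3 + 51*h^2 - 35*h - 100) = (h + 1)*(h + 3)*(h^3 - 14*h^2 + 65*h - 100) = (h - 5)*(h + 1)*(h + 3)*(h^2 - 9*h + 20) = (h - 5)^2*(h + 1)*(h + 3)*(h - 4)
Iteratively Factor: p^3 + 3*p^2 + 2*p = (p + 1)*(p^2 + 2*p) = p*(p + 1)*(p + 2)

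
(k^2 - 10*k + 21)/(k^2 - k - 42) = (k - 3)/(k + 6)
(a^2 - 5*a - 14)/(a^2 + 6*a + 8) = (a - 7)/(a + 4)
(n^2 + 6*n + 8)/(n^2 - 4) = (n + 4)/(n - 2)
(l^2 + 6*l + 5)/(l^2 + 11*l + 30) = (l + 1)/(l + 6)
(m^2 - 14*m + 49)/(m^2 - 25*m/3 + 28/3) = 3*(m - 7)/(3*m - 4)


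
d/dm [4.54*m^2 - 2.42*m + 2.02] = 9.08*m - 2.42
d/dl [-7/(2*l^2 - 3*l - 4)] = 7*(4*l - 3)/(-2*l^2 + 3*l + 4)^2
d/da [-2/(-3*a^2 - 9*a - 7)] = 6*(-2*a - 3)/(3*a^2 + 9*a + 7)^2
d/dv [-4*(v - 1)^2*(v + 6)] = -12*v^2 - 32*v + 44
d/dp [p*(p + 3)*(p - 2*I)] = 3*p^2 + p*(6 - 4*I) - 6*I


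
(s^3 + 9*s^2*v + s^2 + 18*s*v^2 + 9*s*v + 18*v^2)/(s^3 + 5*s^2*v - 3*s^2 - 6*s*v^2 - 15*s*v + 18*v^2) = (s^2 + 3*s*v + s + 3*v)/(s^2 - s*v - 3*s + 3*v)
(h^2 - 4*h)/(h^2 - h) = (h - 4)/(h - 1)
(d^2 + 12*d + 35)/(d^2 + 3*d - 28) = (d + 5)/(d - 4)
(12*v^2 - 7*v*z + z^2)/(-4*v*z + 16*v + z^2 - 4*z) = (-3*v + z)/(z - 4)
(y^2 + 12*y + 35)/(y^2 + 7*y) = (y + 5)/y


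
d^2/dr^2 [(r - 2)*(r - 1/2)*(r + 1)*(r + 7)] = 12*r^2 + 33*r - 24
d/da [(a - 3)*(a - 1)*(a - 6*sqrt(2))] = 3*a^2 - 12*sqrt(2)*a - 8*a + 3 + 24*sqrt(2)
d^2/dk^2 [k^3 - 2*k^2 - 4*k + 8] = 6*k - 4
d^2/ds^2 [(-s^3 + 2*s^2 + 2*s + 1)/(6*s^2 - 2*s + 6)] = 2*(16*s^3 - 9*s^2 - 45*s + 8)/(27*s^6 - 27*s^5 + 90*s^4 - 55*s^3 + 90*s^2 - 27*s + 27)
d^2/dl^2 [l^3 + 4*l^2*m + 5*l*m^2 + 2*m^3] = 6*l + 8*m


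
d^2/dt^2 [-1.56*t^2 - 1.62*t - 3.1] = -3.12000000000000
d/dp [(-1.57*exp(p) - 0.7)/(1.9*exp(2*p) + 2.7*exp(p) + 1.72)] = (2.983*exp(2*p) + 2.66*exp(p) - 0.8104)*exp(p)/(3.61*exp(4*p) + 10.26*exp(3*p) + 13.826*exp(2*p) + 9.288*exp(p) + 2.9584)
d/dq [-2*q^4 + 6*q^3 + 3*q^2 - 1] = 2*q*(-4*q^2 + 9*q + 3)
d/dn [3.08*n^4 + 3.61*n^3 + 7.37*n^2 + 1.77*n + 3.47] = 12.32*n^3 + 10.83*n^2 + 14.74*n + 1.77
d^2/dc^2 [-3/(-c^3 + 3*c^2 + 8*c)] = 6*(3*c*(1 - c)*(-c^2 + 3*c + 8) - (-3*c^2 + 6*c + 8)^2)/(c^3*(-c^2 + 3*c + 8)^3)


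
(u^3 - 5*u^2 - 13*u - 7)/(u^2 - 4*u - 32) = (-u^3 + 5*u^2 + 13*u + 7)/(-u^2 + 4*u + 32)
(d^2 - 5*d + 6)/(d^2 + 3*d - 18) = (d - 2)/(d + 6)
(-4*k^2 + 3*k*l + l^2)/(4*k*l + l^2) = (-k + l)/l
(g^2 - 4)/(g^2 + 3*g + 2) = (g - 2)/(g + 1)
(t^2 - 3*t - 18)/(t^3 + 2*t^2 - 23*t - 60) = (t - 6)/(t^2 - t - 20)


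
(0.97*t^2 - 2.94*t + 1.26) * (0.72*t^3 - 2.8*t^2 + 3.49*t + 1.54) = 0.6984*t^5 - 4.8328*t^4 + 12.5245*t^3 - 12.2948*t^2 - 0.130199999999999*t + 1.9404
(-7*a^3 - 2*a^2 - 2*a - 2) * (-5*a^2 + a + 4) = 35*a^5 + 3*a^4 - 20*a^3 - 10*a - 8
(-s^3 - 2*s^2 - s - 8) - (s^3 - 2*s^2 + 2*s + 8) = -2*s^3 - 3*s - 16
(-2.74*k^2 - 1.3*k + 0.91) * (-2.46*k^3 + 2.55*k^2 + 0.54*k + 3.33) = 6.7404*k^5 - 3.789*k^4 - 7.0332*k^3 - 7.5057*k^2 - 3.8376*k + 3.0303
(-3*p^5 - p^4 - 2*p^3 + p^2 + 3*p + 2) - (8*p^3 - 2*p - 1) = -3*p^5 - p^4 - 10*p^3 + p^2 + 5*p + 3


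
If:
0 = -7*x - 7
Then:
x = -1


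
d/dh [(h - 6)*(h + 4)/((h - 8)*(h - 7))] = (-13*h^2 + 160*h - 472)/(h^4 - 30*h^3 + 337*h^2 - 1680*h + 3136)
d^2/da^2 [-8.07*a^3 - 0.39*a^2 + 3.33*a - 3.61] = -48.42*a - 0.78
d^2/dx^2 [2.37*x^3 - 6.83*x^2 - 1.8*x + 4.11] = 14.22*x - 13.66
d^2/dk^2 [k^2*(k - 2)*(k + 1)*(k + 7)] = 20*k^3 + 72*k^2 - 54*k - 28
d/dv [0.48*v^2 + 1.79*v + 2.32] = 0.96*v + 1.79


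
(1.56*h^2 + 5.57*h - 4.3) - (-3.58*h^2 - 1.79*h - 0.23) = 5.14*h^2 + 7.36*h - 4.07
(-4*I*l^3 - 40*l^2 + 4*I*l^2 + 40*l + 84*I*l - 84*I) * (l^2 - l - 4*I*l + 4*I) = -4*I*l^5 - 56*l^4 + 8*I*l^4 + 112*l^3 + 240*I*l^3 + 280*l^2 - 488*I*l^2 - 672*l + 244*I*l + 336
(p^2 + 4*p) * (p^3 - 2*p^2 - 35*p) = p^5 + 2*p^4 - 43*p^3 - 140*p^2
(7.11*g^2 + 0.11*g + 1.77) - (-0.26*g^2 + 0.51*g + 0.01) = 7.37*g^2 - 0.4*g + 1.76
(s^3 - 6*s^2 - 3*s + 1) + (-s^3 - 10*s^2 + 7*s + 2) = -16*s^2 + 4*s + 3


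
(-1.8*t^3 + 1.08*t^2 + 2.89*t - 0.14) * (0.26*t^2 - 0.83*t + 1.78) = -0.468*t^5 + 1.7748*t^4 - 3.349*t^3 - 0.5127*t^2 + 5.2604*t - 0.2492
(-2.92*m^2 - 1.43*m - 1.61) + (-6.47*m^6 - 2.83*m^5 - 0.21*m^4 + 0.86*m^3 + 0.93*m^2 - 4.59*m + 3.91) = -6.47*m^6 - 2.83*m^5 - 0.21*m^4 + 0.86*m^3 - 1.99*m^2 - 6.02*m + 2.3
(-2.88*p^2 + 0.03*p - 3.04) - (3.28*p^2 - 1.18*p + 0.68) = -6.16*p^2 + 1.21*p - 3.72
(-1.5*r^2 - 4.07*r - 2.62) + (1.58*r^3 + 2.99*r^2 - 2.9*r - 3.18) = 1.58*r^3 + 1.49*r^2 - 6.97*r - 5.8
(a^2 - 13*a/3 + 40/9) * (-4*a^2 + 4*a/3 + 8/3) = -4*a^4 + 56*a^3/3 - 188*a^2/9 - 152*a/27 + 320/27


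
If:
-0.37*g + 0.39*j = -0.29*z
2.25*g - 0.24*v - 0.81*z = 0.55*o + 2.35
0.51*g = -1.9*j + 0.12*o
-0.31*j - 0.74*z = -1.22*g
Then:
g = 0.550263085018001*z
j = -0.221545278316256*z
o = -1.16918212868088*z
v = 4.46309213360411*z - 9.79166666666667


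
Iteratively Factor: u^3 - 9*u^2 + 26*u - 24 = (u - 2)*(u^2 - 7*u + 12) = (u - 3)*(u - 2)*(u - 4)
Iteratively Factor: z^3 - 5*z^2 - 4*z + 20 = (z + 2)*(z^2 - 7*z + 10) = (z - 2)*(z + 2)*(z - 5)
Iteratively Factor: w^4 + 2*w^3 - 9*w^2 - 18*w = (w)*(w^3 + 2*w^2 - 9*w - 18) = w*(w - 3)*(w^2 + 5*w + 6) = w*(w - 3)*(w + 3)*(w + 2)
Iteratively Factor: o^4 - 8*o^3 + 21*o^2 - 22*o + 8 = (o - 1)*(o^3 - 7*o^2 + 14*o - 8) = (o - 1)^2*(o^2 - 6*o + 8) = (o - 2)*(o - 1)^2*(o - 4)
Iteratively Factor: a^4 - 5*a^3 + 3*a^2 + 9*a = (a)*(a^3 - 5*a^2 + 3*a + 9) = a*(a + 1)*(a^2 - 6*a + 9) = a*(a - 3)*(a + 1)*(a - 3)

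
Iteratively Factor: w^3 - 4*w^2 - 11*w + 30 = (w - 5)*(w^2 + w - 6) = (w - 5)*(w - 2)*(w + 3)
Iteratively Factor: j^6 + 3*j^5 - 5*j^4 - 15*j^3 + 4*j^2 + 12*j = (j + 2)*(j^5 + j^4 - 7*j^3 - j^2 + 6*j) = (j - 1)*(j + 2)*(j^4 + 2*j^3 - 5*j^2 - 6*j) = (j - 1)*(j + 2)*(j + 3)*(j^3 - j^2 - 2*j) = (j - 2)*(j - 1)*(j + 2)*(j + 3)*(j^2 + j) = j*(j - 2)*(j - 1)*(j + 2)*(j + 3)*(j + 1)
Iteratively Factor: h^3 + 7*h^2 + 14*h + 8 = (h + 2)*(h^2 + 5*h + 4) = (h + 1)*(h + 2)*(h + 4)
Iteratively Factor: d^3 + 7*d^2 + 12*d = (d + 4)*(d^2 + 3*d) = (d + 3)*(d + 4)*(d)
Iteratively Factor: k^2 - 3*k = (k)*(k - 3)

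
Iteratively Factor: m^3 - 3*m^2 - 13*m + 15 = (m - 1)*(m^2 - 2*m - 15) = (m - 1)*(m + 3)*(m - 5)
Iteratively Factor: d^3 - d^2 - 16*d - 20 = (d - 5)*(d^2 + 4*d + 4) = (d - 5)*(d + 2)*(d + 2)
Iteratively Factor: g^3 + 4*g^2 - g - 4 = (g + 1)*(g^2 + 3*g - 4) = (g - 1)*(g + 1)*(g + 4)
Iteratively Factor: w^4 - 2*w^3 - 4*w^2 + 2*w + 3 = (w - 3)*(w^3 + w^2 - w - 1) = (w - 3)*(w - 1)*(w^2 + 2*w + 1) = (w - 3)*(w - 1)*(w + 1)*(w + 1)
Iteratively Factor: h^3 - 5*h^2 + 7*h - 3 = (h - 1)*(h^2 - 4*h + 3) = (h - 1)^2*(h - 3)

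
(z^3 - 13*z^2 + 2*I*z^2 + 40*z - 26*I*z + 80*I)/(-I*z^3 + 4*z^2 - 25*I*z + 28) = (I*z^3 + z^2*(-2 - 13*I) + z*(26 + 40*I) - 80)/(z^3 + 4*I*z^2 + 25*z + 28*I)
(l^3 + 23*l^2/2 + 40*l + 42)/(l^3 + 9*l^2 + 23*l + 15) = (l^3 + 23*l^2/2 + 40*l + 42)/(l^3 + 9*l^2 + 23*l + 15)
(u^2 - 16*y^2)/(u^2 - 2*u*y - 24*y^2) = (-u + 4*y)/(-u + 6*y)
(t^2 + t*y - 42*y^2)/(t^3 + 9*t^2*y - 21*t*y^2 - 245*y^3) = (-t + 6*y)/(-t^2 - 2*t*y + 35*y^2)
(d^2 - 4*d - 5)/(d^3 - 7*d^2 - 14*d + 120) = (d + 1)/(d^2 - 2*d - 24)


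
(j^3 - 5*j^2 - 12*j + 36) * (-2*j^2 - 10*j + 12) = -2*j^5 + 86*j^3 - 12*j^2 - 504*j + 432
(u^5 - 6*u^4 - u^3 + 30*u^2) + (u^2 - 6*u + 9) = u^5 - 6*u^4 - u^3 + 31*u^2 - 6*u + 9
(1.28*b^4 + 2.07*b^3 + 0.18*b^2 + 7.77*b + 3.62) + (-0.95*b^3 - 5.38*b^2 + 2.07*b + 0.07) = 1.28*b^4 + 1.12*b^3 - 5.2*b^2 + 9.84*b + 3.69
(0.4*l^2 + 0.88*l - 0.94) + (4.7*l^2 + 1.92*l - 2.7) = 5.1*l^2 + 2.8*l - 3.64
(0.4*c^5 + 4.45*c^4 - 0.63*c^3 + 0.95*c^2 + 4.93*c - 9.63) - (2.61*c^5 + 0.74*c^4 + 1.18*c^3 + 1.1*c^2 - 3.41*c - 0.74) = -2.21*c^5 + 3.71*c^4 - 1.81*c^3 - 0.15*c^2 + 8.34*c - 8.89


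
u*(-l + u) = -l*u + u^2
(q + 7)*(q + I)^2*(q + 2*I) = q^4 + 7*q^3 + 4*I*q^3 - 5*q^2 + 28*I*q^2 - 35*q - 2*I*q - 14*I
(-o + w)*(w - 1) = -o*w + o + w^2 - w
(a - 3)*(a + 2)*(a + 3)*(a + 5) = a^4 + 7*a^3 + a^2 - 63*a - 90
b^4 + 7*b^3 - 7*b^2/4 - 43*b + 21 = (b - 2)*(b - 1/2)*(b + 7/2)*(b + 6)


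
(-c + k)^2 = c^2 - 2*c*k + k^2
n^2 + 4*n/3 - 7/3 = (n - 1)*(n + 7/3)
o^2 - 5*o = o*(o - 5)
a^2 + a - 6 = (a - 2)*(a + 3)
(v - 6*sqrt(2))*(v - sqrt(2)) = v^2 - 7*sqrt(2)*v + 12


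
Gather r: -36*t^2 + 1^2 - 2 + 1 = -36*t^2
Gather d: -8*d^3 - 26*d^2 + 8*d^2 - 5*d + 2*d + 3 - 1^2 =-8*d^3 - 18*d^2 - 3*d + 2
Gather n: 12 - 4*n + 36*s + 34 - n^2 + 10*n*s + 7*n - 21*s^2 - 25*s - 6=-n^2 + n*(10*s + 3) - 21*s^2 + 11*s + 40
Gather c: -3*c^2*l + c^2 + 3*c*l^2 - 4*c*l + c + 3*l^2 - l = c^2*(1 - 3*l) + c*(3*l^2 - 4*l + 1) + 3*l^2 - l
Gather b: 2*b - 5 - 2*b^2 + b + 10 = -2*b^2 + 3*b + 5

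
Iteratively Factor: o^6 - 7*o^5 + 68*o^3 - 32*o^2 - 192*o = (o - 4)*(o^5 - 3*o^4 - 12*o^3 + 20*o^2 + 48*o) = (o - 4)*(o + 2)*(o^4 - 5*o^3 - 2*o^2 + 24*o) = o*(o - 4)*(o + 2)*(o^3 - 5*o^2 - 2*o + 24) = o*(o - 4)*(o - 3)*(o + 2)*(o^2 - 2*o - 8) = o*(o - 4)^2*(o - 3)*(o + 2)*(o + 2)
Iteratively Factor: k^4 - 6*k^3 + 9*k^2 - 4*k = (k - 4)*(k^3 - 2*k^2 + k) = k*(k - 4)*(k^2 - 2*k + 1) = k*(k - 4)*(k - 1)*(k - 1)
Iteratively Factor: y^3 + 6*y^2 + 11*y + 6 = (y + 3)*(y^2 + 3*y + 2) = (y + 2)*(y + 3)*(y + 1)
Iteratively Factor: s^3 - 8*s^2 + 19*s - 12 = (s - 4)*(s^2 - 4*s + 3) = (s - 4)*(s - 1)*(s - 3)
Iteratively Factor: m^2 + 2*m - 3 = (m - 1)*(m + 3)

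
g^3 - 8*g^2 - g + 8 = (g - 8)*(g - 1)*(g + 1)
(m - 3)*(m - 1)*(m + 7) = m^3 + 3*m^2 - 25*m + 21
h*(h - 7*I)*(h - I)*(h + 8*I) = h^4 + 57*h^2 - 56*I*h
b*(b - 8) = b^2 - 8*b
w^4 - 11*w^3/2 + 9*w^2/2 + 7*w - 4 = (w - 4)*(w - 2)*(w - 1/2)*(w + 1)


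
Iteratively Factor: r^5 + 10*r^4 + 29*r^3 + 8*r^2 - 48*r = (r + 3)*(r^4 + 7*r^3 + 8*r^2 - 16*r) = (r + 3)*(r + 4)*(r^3 + 3*r^2 - 4*r) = (r + 3)*(r + 4)^2*(r^2 - r) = (r - 1)*(r + 3)*(r + 4)^2*(r)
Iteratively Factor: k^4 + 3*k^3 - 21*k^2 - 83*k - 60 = (k + 1)*(k^3 + 2*k^2 - 23*k - 60) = (k - 5)*(k + 1)*(k^2 + 7*k + 12) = (k - 5)*(k + 1)*(k + 3)*(k + 4)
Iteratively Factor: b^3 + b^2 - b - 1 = (b + 1)*(b^2 - 1) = (b - 1)*(b + 1)*(b + 1)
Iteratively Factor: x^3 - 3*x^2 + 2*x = (x - 1)*(x^2 - 2*x) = x*(x - 1)*(x - 2)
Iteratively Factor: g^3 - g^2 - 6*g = (g - 3)*(g^2 + 2*g) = (g - 3)*(g + 2)*(g)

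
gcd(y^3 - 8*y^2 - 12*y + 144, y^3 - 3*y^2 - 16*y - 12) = y - 6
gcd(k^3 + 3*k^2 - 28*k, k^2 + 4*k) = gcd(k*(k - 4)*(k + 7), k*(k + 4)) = k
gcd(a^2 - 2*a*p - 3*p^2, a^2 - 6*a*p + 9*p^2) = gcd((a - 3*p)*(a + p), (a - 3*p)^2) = -a + 3*p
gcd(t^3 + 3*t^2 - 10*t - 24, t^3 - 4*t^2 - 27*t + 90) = t - 3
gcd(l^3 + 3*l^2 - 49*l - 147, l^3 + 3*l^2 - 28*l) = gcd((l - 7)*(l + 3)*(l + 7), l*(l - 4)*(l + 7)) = l + 7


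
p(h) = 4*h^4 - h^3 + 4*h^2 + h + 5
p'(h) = 16*h^3 - 3*h^2 + 8*h + 1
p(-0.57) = 6.34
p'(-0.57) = -7.50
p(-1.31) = 24.58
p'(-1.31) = -50.60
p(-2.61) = 233.04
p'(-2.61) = -324.79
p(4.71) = 1962.50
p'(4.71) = 1643.92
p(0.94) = 11.77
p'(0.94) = 19.16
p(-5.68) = 4475.07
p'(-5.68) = -3073.23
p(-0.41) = 5.44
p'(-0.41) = -3.89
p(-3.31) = 561.92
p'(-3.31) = -638.58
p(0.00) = 5.00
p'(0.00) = 1.00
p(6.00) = 5123.00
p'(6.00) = 3397.00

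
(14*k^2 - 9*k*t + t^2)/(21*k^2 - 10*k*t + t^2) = (-2*k + t)/(-3*k + t)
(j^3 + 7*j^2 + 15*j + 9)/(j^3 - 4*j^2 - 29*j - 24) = (j + 3)/(j - 8)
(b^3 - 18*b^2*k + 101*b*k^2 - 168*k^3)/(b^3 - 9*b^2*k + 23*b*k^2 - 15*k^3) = (b^2 - 15*b*k + 56*k^2)/(b^2 - 6*b*k + 5*k^2)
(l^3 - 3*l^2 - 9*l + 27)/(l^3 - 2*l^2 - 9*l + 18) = (l - 3)/(l - 2)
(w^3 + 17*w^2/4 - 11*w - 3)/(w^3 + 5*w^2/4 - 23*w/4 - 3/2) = (w + 6)/(w + 3)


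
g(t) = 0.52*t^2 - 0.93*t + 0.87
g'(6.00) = 5.31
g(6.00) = 14.01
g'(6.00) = 5.31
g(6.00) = 14.01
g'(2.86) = 2.04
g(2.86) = 2.46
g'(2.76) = 1.94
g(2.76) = 2.26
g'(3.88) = 3.11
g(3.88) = 5.09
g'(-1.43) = -2.42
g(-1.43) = 3.26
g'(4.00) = 3.23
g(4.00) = 5.47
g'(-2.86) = -3.90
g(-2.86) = 7.78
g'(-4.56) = -5.67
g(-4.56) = 15.92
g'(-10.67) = -12.03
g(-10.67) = 69.99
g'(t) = 1.04*t - 0.93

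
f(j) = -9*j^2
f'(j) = -18*j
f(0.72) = -4.67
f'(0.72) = -12.96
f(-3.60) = -116.64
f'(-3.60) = 64.80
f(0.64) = -3.69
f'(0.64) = -11.52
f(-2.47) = -54.91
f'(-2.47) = 44.46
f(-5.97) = -320.77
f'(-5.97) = 107.46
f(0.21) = -0.40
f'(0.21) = -3.78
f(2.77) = -69.06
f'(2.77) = -49.86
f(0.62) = -3.46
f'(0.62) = -11.16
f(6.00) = -324.00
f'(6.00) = -108.00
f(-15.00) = -2025.00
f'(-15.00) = 270.00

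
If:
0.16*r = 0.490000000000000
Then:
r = 3.06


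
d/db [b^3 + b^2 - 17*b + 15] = 3*b^2 + 2*b - 17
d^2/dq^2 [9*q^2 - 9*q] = 18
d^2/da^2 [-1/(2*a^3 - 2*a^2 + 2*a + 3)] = 4*((3*a - 1)*(2*a^3 - 2*a^2 + 2*a + 3) - 2*(3*a^2 - 2*a + 1)^2)/(2*a^3 - 2*a^2 + 2*a + 3)^3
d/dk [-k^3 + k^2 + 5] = k*(2 - 3*k)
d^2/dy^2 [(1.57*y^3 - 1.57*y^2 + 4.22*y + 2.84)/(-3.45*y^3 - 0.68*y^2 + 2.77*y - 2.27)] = (-5.6843418860808e-14*y^7 + 44.74029*y^6 - 391.39353*y^5 - 227.47023*y^4 - 376.629624*y^3 + 596.24193*y^2 + 156.088938*y - 71.704194)/(41.063625*y^9 + 24.2811*y^8 - 94.123935*y^7 + 42.379937*y^6 + 107.524491*y^5 - 111.35787*y^4 + 6.42395*y^3 + 62.764365*y^2 - 42.820599*y + 11.697083)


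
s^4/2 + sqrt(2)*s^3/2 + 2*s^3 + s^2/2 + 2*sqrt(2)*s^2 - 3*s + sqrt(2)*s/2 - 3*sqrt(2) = (s/2 + 1)*(s - 1)*(s + 3)*(s + sqrt(2))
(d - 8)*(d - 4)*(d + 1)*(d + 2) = d^4 - 9*d^3 - 2*d^2 + 72*d + 64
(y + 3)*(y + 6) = y^2 + 9*y + 18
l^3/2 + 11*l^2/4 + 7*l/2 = l*(l/2 + 1)*(l + 7/2)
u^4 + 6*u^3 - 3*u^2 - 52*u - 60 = (u - 3)*(u + 2)^2*(u + 5)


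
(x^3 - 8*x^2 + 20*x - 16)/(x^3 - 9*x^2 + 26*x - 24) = (x - 2)/(x - 3)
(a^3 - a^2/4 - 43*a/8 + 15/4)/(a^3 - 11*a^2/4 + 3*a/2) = (a + 5/2)/a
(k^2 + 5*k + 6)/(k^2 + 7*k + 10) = (k + 3)/(k + 5)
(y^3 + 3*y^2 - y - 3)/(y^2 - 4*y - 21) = (y^2 - 1)/(y - 7)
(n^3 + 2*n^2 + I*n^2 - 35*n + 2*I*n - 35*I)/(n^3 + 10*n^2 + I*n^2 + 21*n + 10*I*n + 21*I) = (n - 5)/(n + 3)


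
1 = 1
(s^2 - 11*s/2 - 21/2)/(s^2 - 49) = (s + 3/2)/(s + 7)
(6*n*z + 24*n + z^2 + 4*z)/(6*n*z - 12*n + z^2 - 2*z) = (z + 4)/(z - 2)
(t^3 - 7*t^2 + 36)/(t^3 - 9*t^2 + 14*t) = (t^3 - 7*t^2 + 36)/(t*(t^2 - 9*t + 14))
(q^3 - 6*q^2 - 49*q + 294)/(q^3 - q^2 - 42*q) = (q^2 + q - 42)/(q*(q + 6))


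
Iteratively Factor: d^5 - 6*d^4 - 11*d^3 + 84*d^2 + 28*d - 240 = (d - 4)*(d^4 - 2*d^3 - 19*d^2 + 8*d + 60) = (d - 4)*(d + 3)*(d^3 - 5*d^2 - 4*d + 20) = (d - 5)*(d - 4)*(d + 3)*(d^2 - 4) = (d - 5)*(d - 4)*(d + 2)*(d + 3)*(d - 2)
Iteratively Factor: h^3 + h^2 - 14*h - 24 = (h + 2)*(h^2 - h - 12) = (h - 4)*(h + 2)*(h + 3)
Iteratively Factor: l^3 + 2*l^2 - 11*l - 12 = (l - 3)*(l^2 + 5*l + 4) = (l - 3)*(l + 4)*(l + 1)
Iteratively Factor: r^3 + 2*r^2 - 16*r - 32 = (r - 4)*(r^2 + 6*r + 8) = (r - 4)*(r + 4)*(r + 2)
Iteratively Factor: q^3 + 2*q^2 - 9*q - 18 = (q + 3)*(q^2 - q - 6) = (q - 3)*(q + 3)*(q + 2)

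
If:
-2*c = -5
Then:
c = 5/2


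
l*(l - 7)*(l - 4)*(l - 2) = l^4 - 13*l^3 + 50*l^2 - 56*l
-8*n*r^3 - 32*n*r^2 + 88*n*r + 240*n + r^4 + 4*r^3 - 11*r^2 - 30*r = (-8*n + r)*(r - 3)*(r + 2)*(r + 5)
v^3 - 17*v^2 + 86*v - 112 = (v - 8)*(v - 7)*(v - 2)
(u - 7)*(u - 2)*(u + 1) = u^3 - 8*u^2 + 5*u + 14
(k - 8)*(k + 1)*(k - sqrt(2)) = k^3 - 7*k^2 - sqrt(2)*k^2 - 8*k + 7*sqrt(2)*k + 8*sqrt(2)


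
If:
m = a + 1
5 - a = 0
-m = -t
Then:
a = 5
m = 6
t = 6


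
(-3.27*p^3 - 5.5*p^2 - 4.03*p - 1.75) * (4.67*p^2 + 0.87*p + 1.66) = -15.2709*p^5 - 28.5299*p^4 - 29.0333*p^3 - 20.8086*p^2 - 8.2123*p - 2.905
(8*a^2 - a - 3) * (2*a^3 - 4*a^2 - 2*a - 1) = 16*a^5 - 34*a^4 - 18*a^3 + 6*a^2 + 7*a + 3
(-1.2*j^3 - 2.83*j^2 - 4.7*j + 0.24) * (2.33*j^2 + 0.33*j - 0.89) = -2.796*j^5 - 6.9899*j^4 - 10.8169*j^3 + 1.5269*j^2 + 4.2622*j - 0.2136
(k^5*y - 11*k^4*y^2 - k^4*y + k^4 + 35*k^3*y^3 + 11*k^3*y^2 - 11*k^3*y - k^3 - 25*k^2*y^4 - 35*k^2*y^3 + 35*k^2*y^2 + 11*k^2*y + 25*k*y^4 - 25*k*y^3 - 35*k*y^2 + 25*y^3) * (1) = k^5*y - 11*k^4*y^2 - k^4*y + k^4 + 35*k^3*y^3 + 11*k^3*y^2 - 11*k^3*y - k^3 - 25*k^2*y^4 - 35*k^2*y^3 + 35*k^2*y^2 + 11*k^2*y + 25*k*y^4 - 25*k*y^3 - 35*k*y^2 + 25*y^3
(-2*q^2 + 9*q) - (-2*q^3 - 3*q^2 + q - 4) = 2*q^3 + q^2 + 8*q + 4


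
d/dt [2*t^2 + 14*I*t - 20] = 4*t + 14*I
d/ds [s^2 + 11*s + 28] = 2*s + 11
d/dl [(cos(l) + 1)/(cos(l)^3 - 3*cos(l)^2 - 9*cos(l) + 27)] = 2*(cos(l)^2 + 3*cos(l) + 6)*sin(l)/((cos(l) - 3)^3*(cos(l) + 3)^2)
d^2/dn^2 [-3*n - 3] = 0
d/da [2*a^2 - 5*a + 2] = 4*a - 5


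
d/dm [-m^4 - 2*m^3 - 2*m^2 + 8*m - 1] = -4*m^3 - 6*m^2 - 4*m + 8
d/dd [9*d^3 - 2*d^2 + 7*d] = 27*d^2 - 4*d + 7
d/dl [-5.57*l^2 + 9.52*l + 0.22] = 9.52 - 11.14*l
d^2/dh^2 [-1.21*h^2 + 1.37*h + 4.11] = -2.42000000000000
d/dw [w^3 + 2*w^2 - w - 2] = 3*w^2 + 4*w - 1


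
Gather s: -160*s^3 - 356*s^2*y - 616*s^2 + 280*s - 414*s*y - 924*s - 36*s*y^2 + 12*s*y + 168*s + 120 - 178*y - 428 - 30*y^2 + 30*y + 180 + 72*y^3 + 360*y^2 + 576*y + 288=-160*s^3 + s^2*(-356*y - 616) + s*(-36*y^2 - 402*y - 476) + 72*y^3 + 330*y^2 + 428*y + 160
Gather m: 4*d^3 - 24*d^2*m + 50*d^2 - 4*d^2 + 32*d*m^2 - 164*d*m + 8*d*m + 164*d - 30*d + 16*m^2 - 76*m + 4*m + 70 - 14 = 4*d^3 + 46*d^2 + 134*d + m^2*(32*d + 16) + m*(-24*d^2 - 156*d - 72) + 56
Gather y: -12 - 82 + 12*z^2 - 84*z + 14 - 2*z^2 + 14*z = 10*z^2 - 70*z - 80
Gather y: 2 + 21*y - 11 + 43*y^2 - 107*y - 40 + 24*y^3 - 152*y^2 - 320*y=24*y^3 - 109*y^2 - 406*y - 49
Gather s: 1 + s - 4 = s - 3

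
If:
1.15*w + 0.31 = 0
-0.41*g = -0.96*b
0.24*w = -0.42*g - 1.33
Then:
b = -1.29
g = -3.01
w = -0.27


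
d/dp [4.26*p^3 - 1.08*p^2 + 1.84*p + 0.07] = 12.78*p^2 - 2.16*p + 1.84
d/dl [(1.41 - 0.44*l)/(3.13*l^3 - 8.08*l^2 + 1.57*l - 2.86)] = (2.7544*l^3 - 16.7951*l^2 + 22.7856*l - 0.9553)/(9.7969*l^6 - 50.5808*l^5 + 75.1146*l^4 - 43.2748*l^3 + 48.6825*l^2 - 8.9804*l + 8.1796)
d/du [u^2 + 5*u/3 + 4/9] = 2*u + 5/3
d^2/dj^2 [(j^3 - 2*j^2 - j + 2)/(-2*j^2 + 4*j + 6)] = -2/(j^3 - 9*j^2 + 27*j - 27)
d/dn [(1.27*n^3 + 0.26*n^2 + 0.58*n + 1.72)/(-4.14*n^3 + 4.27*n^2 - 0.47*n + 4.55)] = (6.4993*n^4 + 3.6086*n^3 + 36.0991*n^2 - 12.3228*n + 3.4474)/(17.1396*n^6 - 35.3556*n^5 + 22.1245*n^4 - 41.6878*n^3 + 39.0779*n^2 - 4.277*n + 20.7025)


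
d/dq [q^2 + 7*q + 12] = 2*q + 7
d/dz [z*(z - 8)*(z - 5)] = 3*z^2 - 26*z + 40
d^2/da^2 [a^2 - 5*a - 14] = 2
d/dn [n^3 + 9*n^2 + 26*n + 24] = 3*n^2 + 18*n + 26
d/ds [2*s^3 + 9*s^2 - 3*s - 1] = 6*s^2 + 18*s - 3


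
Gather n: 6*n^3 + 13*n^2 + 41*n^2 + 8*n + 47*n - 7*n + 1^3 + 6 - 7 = 6*n^3 + 54*n^2 + 48*n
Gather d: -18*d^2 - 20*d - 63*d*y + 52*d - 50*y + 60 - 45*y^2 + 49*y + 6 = -18*d^2 + d*(32 - 63*y) - 45*y^2 - y + 66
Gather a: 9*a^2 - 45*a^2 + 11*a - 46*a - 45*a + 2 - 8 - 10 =-36*a^2 - 80*a - 16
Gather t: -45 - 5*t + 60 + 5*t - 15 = 0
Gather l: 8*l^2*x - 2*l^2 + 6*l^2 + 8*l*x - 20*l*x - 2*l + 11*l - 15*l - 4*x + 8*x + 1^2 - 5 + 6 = l^2*(8*x + 4) + l*(-12*x - 6) + 4*x + 2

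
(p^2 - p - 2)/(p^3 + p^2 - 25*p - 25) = (p - 2)/(p^2 - 25)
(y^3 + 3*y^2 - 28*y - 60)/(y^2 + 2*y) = y + 1 - 30/y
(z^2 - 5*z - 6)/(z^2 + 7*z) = (z^2 - 5*z - 6)/(z*(z + 7))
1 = 1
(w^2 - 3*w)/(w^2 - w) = (w - 3)/(w - 1)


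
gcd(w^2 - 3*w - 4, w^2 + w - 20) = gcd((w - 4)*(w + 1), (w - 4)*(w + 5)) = w - 4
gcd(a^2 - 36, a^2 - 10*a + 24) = a - 6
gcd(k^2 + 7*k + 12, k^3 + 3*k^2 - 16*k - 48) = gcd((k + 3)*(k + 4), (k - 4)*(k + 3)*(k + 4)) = k^2 + 7*k + 12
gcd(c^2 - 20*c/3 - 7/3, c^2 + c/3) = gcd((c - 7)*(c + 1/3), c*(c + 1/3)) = c + 1/3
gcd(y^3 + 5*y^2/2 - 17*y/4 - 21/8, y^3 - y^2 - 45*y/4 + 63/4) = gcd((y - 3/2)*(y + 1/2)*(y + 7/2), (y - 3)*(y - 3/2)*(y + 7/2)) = y^2 + 2*y - 21/4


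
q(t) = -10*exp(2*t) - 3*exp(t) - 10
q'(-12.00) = 0.00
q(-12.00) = -10.00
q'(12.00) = -529782930861.24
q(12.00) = -264891709572.81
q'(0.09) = -27.23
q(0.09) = -25.25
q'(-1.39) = -1.99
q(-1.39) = -11.37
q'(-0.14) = -17.72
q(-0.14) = -20.17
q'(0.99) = -152.93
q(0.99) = -90.50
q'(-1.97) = -0.81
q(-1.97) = -10.61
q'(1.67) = -580.32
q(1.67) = -308.13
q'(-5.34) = -0.01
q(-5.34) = -10.01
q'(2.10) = -1358.23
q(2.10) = -701.36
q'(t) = -20*exp(2*t) - 3*exp(t)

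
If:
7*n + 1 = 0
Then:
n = -1/7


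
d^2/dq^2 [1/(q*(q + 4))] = 2*(q^2 + q*(q + 4) + (q + 4)^2)/(q^3*(q + 4)^3)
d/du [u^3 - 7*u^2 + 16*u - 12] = 3*u^2 - 14*u + 16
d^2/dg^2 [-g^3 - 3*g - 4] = -6*g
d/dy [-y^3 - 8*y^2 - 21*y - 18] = -3*y^2 - 16*y - 21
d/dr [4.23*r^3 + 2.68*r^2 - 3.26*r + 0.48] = 12.69*r^2 + 5.36*r - 3.26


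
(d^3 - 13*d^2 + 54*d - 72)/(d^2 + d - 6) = (d^3 - 13*d^2 + 54*d - 72)/(d^2 + d - 6)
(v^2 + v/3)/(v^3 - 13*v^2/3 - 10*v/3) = (3*v + 1)/(3*v^2 - 13*v - 10)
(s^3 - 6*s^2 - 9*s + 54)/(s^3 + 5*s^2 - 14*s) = (s^3 - 6*s^2 - 9*s + 54)/(s*(s^2 + 5*s - 14))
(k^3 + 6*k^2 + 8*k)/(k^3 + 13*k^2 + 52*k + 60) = k*(k + 4)/(k^2 + 11*k + 30)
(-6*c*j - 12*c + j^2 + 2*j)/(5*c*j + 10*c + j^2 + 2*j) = (-6*c + j)/(5*c + j)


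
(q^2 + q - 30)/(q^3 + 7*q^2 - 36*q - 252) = (q - 5)/(q^2 + q - 42)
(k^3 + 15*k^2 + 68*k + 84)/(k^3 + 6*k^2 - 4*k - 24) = (k + 7)/(k - 2)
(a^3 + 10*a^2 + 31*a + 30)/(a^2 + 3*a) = a + 7 + 10/a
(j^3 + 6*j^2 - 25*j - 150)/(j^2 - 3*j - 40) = (j^2 + j - 30)/(j - 8)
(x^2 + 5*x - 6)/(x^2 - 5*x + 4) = (x + 6)/(x - 4)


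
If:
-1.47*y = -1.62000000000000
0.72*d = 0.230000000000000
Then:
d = 0.32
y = 1.10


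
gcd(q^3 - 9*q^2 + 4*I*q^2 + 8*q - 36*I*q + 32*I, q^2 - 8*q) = q - 8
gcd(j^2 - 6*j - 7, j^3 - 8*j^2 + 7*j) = j - 7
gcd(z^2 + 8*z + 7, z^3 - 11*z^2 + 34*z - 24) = 1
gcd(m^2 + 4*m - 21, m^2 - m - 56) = m + 7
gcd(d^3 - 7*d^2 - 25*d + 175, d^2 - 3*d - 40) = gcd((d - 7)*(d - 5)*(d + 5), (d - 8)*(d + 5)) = d + 5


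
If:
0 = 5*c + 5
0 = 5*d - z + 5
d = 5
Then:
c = -1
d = 5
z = 30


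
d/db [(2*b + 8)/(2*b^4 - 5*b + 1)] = 2*(2*b^4 - 5*b - (b + 4)*(8*b^3 - 5) + 1)/(2*b^4 - 5*b + 1)^2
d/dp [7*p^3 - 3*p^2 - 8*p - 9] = 21*p^2 - 6*p - 8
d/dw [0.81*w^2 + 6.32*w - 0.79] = 1.62*w + 6.32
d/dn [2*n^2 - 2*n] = 4*n - 2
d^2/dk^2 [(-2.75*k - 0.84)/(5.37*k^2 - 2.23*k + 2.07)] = (-(2.75*k + 0.84)*(10.74*k - 2.23)*(21.48*k - 4.46) + (88.605*k - 3.2434)*(5.37*k^2 - 2.23*k + 2.07))/(5.37*k^2 - 2.23*k + 2.07)^3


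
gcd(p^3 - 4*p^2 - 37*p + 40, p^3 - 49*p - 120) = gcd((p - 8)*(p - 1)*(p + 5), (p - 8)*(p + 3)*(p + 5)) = p^2 - 3*p - 40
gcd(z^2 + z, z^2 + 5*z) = z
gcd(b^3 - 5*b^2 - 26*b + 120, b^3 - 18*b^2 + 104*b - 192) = b^2 - 10*b + 24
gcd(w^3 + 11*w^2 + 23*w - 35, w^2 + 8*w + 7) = w + 7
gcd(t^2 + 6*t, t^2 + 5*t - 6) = t + 6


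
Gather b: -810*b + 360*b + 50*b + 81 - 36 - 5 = 40 - 400*b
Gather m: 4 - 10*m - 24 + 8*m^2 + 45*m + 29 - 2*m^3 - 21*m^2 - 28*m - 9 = -2*m^3 - 13*m^2 + 7*m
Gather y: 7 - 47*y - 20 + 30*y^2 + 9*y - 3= 30*y^2 - 38*y - 16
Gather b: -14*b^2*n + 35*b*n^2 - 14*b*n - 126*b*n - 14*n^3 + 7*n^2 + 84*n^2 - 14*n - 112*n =-14*b^2*n + b*(35*n^2 - 140*n) - 14*n^3 + 91*n^2 - 126*n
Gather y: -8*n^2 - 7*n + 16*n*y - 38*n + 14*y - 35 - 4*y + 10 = -8*n^2 - 45*n + y*(16*n + 10) - 25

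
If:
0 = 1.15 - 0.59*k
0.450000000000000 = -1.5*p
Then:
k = 1.95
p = -0.30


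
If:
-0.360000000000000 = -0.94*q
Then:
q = 0.38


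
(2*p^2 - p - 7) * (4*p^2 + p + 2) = 8*p^4 - 2*p^3 - 25*p^2 - 9*p - 14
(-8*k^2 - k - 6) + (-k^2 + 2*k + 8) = -9*k^2 + k + 2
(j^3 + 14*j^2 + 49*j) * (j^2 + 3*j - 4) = j^5 + 17*j^4 + 87*j^3 + 91*j^2 - 196*j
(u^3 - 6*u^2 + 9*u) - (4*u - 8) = u^3 - 6*u^2 + 5*u + 8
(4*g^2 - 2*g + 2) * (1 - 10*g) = -40*g^3 + 24*g^2 - 22*g + 2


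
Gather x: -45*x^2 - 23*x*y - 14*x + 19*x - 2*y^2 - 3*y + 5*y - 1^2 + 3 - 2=-45*x^2 + x*(5 - 23*y) - 2*y^2 + 2*y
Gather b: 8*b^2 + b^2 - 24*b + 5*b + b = 9*b^2 - 18*b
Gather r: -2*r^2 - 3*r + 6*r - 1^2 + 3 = -2*r^2 + 3*r + 2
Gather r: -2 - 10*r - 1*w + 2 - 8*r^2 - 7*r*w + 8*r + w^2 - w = -8*r^2 + r*(-7*w - 2) + w^2 - 2*w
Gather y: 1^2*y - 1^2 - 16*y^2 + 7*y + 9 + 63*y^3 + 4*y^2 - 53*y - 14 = 63*y^3 - 12*y^2 - 45*y - 6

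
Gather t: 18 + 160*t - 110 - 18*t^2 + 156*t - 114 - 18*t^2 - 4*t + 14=-36*t^2 + 312*t - 192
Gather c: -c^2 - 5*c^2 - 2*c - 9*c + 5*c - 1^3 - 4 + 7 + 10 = -6*c^2 - 6*c + 12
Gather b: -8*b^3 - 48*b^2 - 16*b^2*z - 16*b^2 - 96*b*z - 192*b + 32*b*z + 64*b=-8*b^3 + b^2*(-16*z - 64) + b*(-64*z - 128)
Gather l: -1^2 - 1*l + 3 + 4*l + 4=3*l + 6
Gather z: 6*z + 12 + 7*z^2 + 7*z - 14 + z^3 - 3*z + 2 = z^3 + 7*z^2 + 10*z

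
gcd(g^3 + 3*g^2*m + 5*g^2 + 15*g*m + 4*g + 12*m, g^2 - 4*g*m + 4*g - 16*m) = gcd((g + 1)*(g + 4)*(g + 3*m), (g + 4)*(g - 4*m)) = g + 4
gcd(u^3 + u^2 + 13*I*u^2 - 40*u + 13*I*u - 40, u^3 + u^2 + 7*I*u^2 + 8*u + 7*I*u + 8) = u^2 + u*(1 + 8*I) + 8*I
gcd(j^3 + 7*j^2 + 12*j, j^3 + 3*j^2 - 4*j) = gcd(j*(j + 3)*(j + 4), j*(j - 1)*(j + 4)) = j^2 + 4*j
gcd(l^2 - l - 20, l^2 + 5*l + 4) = l + 4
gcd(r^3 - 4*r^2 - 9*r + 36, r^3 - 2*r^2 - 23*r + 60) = r^2 - 7*r + 12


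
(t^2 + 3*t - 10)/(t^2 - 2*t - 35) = (t - 2)/(t - 7)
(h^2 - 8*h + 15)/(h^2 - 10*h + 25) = (h - 3)/(h - 5)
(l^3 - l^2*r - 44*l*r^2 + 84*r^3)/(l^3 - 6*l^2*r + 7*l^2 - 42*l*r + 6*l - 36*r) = (l^2 + 5*l*r - 14*r^2)/(l^2 + 7*l + 6)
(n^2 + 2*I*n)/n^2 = (n + 2*I)/n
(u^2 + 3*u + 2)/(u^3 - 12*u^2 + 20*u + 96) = (u + 1)/(u^2 - 14*u + 48)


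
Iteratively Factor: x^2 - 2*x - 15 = (x - 5)*(x + 3)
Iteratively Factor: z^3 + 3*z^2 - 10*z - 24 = (z + 2)*(z^2 + z - 12) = (z + 2)*(z + 4)*(z - 3)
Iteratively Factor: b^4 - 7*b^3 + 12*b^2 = (b)*(b^3 - 7*b^2 + 12*b) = b^2*(b^2 - 7*b + 12) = b^2*(b - 3)*(b - 4)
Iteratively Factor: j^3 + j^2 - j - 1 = (j - 1)*(j^2 + 2*j + 1) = (j - 1)*(j + 1)*(j + 1)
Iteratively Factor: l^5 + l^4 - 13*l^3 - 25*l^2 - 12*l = (l + 1)*(l^4 - 13*l^2 - 12*l) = (l + 1)^2*(l^3 - l^2 - 12*l) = (l + 1)^2*(l + 3)*(l^2 - 4*l) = (l - 4)*(l + 1)^2*(l + 3)*(l)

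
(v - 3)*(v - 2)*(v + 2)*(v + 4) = v^4 + v^3 - 16*v^2 - 4*v + 48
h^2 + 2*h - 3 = (h - 1)*(h + 3)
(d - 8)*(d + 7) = d^2 - d - 56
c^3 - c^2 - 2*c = c*(c - 2)*(c + 1)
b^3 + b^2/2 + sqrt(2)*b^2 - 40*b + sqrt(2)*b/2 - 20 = (b + 1/2)*(b - 4*sqrt(2))*(b + 5*sqrt(2))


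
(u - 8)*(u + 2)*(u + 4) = u^3 - 2*u^2 - 40*u - 64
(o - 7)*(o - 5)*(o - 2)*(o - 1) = o^4 - 15*o^3 + 73*o^2 - 129*o + 70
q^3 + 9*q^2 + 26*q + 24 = (q + 2)*(q + 3)*(q + 4)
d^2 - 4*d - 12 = (d - 6)*(d + 2)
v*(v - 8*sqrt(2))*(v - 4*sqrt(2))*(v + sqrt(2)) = v^4 - 11*sqrt(2)*v^3 + 40*v^2 + 64*sqrt(2)*v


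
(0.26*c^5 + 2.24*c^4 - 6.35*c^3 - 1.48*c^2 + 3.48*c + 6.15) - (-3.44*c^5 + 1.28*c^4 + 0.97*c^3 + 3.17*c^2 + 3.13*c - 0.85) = 3.7*c^5 + 0.96*c^4 - 7.32*c^3 - 4.65*c^2 + 0.35*c + 7.0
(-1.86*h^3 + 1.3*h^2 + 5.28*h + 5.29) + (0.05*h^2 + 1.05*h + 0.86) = -1.86*h^3 + 1.35*h^2 + 6.33*h + 6.15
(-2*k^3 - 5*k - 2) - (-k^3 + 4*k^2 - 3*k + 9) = -k^3 - 4*k^2 - 2*k - 11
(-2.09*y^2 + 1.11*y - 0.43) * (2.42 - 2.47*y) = 5.1623*y^3 - 7.7995*y^2 + 3.7483*y - 1.0406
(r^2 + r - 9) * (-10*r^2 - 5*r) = -10*r^4 - 15*r^3 + 85*r^2 + 45*r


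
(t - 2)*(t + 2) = t^2 - 4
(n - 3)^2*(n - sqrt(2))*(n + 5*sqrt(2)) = n^4 - 6*n^3 + 4*sqrt(2)*n^3 - 24*sqrt(2)*n^2 - n^2 + 36*sqrt(2)*n + 60*n - 90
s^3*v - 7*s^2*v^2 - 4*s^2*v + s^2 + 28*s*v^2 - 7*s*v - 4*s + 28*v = (s - 4)*(s - 7*v)*(s*v + 1)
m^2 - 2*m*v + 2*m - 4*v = (m + 2)*(m - 2*v)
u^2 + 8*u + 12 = (u + 2)*(u + 6)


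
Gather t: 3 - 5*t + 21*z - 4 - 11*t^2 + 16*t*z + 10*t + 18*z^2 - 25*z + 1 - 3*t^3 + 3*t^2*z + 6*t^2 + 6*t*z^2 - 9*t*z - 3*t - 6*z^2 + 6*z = -3*t^3 + t^2*(3*z - 5) + t*(6*z^2 + 7*z + 2) + 12*z^2 + 2*z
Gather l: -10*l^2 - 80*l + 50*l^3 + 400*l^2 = 50*l^3 + 390*l^2 - 80*l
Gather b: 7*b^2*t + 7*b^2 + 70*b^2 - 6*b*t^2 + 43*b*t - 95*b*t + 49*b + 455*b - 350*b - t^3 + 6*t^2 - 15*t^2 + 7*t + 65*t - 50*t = b^2*(7*t + 77) + b*(-6*t^2 - 52*t + 154) - t^3 - 9*t^2 + 22*t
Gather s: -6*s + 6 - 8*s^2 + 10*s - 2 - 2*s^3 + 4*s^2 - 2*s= -2*s^3 - 4*s^2 + 2*s + 4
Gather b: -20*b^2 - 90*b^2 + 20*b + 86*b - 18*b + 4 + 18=-110*b^2 + 88*b + 22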